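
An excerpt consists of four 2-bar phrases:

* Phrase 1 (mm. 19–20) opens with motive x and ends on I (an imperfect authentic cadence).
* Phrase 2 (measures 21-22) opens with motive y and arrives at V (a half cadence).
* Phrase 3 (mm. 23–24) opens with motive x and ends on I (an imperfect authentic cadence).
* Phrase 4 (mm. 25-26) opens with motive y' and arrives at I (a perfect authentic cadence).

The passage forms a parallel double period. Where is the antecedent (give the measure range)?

measures 19–22

In a double period the four phrases pair into a large antecedent (phrases 1–2, ending half cadence) and a large consequent (phrases 3–4, ending perfect authentic cadence). The antecedent spans measures 19-22.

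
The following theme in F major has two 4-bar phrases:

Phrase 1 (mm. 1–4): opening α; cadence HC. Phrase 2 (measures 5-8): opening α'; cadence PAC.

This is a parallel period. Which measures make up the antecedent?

measures 1–4

The phrase ending with the weaker cadence (half cadence) is the antecedent; the one ending more conclusively (perfect authentic cadence) is the consequent. The antecedent is measures 1–4.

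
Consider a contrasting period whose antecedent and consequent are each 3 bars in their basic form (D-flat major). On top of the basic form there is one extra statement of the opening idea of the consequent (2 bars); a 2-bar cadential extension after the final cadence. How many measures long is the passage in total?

Basic contrasting period: 3 + 3 = 6 bars.
6 (basic form) + 2 (extra statement) + 2 (cadential extension) = 10.

10 measures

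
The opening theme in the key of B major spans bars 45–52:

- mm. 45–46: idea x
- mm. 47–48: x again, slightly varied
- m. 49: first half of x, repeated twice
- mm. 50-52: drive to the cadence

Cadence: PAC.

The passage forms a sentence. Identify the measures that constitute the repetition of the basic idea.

measures 47–48

The presentation of a sentence is the basic idea (mm. 45–46) plus its repetition (bars 47–48); the repetition of the basic idea is therefore mm. 47–48.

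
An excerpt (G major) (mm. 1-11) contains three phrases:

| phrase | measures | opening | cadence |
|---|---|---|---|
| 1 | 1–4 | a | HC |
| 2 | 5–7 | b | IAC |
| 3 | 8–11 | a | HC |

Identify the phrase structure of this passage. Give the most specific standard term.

The final phrase closes with a half cadence, which is not stronger than the preceding imperfect authentic cadence; the 3 phrases lack an overall antecedent–consequent design and so form a phrase group.

phrase group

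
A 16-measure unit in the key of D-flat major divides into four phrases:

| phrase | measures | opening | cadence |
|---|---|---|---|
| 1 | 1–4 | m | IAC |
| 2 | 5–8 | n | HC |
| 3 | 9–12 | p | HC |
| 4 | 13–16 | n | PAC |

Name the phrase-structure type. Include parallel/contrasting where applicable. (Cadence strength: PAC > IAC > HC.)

contrasting double period

Four phrases in two halves: the first half (measures 1–8) ends with a half cadence, the second (bars 9-16) with a perfect authentic cadence — a large antecedent–consequent pair, i.e. a double period.
Phrase 3 begins with different material from phrase 1, making it contrasting.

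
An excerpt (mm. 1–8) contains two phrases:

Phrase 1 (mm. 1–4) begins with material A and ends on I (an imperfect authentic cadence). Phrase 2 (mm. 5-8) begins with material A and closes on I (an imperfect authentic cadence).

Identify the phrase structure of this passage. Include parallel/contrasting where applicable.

repeated phrase

Both phrases have the same opening (A) and the same cadence (imperfect authentic cadence): the second is a restatement, not a consequent, so this is a repeated phrase rather than a period.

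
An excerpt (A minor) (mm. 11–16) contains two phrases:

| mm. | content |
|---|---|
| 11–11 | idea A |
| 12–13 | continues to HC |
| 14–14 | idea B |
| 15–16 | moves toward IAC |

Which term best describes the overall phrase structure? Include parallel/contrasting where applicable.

Phrase 1 ends with a half cadence (weaker) and phrase 2 with an imperfect authentic cadence (stronger): antecedent + consequent = a period.
The two phrases open with different material (A / B), so the period is contrasting.

contrasting period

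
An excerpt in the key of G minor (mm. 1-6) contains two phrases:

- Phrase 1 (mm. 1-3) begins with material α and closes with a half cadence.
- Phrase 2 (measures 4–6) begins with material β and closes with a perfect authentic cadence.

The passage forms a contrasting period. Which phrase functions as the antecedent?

phrase 1

The phrase ending with the weaker cadence (half cadence) is the antecedent; the one ending more conclusively (perfect authentic cadence) is the consequent. The antecedent is phrase 1.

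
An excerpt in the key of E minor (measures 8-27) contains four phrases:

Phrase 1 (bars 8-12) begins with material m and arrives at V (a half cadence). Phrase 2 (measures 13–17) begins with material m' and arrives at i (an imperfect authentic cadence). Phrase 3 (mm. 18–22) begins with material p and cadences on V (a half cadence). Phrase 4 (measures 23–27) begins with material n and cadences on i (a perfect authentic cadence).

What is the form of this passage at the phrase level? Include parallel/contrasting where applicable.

Four phrases in two halves: the first half (mm. 8–17) ends with an imperfect authentic cadence, the second (bars 18–27) with a perfect authentic cadence — a large antecedent–consequent pair, i.e. a double period.
Phrase 3 begins with different material from phrase 1, making it contrasting.

contrasting double period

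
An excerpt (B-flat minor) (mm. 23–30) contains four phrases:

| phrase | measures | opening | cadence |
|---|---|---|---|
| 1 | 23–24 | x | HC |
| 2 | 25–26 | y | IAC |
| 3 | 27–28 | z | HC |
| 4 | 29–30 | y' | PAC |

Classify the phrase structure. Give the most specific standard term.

contrasting double period

Four phrases in two halves: the first half (mm. 23–26) ends with an imperfect authentic cadence, the second (mm. 27–30) with a perfect authentic cadence — a large antecedent–consequent pair, i.e. a double period.
Phrase 3 begins with different material from phrase 1, making it contrasting.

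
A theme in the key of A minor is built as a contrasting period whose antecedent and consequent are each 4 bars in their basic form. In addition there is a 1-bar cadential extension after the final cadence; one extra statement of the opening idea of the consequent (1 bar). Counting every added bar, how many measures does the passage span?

Basic contrasting period: 4 + 4 = 8 bars.
8 (basic form) + 1 (cadential extension) + 1 (extra statement) = 10.

10 measures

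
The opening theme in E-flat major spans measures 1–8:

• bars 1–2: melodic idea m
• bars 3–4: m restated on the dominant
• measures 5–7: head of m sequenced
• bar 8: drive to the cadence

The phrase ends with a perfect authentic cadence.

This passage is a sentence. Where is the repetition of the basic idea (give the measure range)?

measures 3–4

The presentation of a sentence is the basic idea (mm. 1–2) plus its repetition (mm. 3–4); the repetition of the basic idea is therefore measures 3–4.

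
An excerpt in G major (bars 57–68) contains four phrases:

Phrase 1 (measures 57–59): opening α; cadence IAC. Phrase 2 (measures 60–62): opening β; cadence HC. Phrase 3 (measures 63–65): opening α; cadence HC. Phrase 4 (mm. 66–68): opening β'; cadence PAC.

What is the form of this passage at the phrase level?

Four phrases in two halves: the first half (bars 57–62) ends with a half cadence, the second (mm. 63-68) with a perfect authentic cadence — a large antecedent–consequent pair, i.e. a double period.
Phrase 3 begins with the same material as phrase 1, making it parallel.

parallel double period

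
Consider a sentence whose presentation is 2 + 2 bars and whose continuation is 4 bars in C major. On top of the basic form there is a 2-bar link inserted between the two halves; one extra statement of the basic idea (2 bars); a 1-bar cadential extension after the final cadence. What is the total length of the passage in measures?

13 measures

Basic sentence: 2 + 2 + 4 = 8 bars.
8 (basic form) + 2 (link) + 2 (extra statement) + 1 (cadential extension) = 13.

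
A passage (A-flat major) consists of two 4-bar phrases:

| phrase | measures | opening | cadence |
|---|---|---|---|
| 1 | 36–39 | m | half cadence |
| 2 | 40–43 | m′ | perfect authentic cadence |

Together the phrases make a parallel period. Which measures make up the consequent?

measures 40–43

The phrase ending with the weaker cadence (half cadence) is the antecedent; the one ending more conclusively (perfect authentic cadence) is the consequent. The consequent is measures 40–43.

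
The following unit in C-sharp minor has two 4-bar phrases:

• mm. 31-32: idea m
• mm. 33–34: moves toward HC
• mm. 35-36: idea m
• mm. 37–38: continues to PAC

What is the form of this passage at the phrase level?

Phrase 1 ends with a half cadence (weaker) and phrase 2 with a perfect authentic cadence (stronger): antecedent + consequent = a period.
The two phrases open with the same material (m / m), so the period is parallel.

parallel period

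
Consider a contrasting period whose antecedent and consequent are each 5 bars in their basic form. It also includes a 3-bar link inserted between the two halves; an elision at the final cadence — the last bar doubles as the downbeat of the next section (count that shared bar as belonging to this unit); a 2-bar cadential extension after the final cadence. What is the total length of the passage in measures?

Basic contrasting period: 5 + 5 = 10 bars.
10 (basic form) + 3 (link) + 2 (cadential extension) = 15.
The elision shares a bar with the next section but does not change this unit's count.

15 measures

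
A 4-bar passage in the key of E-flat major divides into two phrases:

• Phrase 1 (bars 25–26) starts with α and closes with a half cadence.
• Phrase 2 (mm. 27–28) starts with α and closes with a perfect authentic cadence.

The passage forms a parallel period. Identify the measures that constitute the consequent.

measures 27–28

The antecedent is the phrase ending with the weaker cadence (half cadence, phrase 1) and the consequent the one ending more conclusively (perfect authentic cadence, phrase 2); the consequent is mm. 27–28.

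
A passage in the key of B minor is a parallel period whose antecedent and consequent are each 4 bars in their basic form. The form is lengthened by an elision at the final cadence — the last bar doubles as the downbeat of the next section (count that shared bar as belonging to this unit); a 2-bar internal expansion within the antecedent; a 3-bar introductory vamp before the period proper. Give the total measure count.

13 measures

Basic parallel period: 4 + 4 = 8 bars.
8 (basic form) + 2 (internal expansion) + 3 (introduction) = 13.
The elision shares a bar with the next section but does not change this unit's count.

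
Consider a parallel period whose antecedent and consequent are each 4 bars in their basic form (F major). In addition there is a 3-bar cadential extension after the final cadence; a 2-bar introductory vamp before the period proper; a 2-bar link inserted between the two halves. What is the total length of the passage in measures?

15 measures

Basic parallel period: 4 + 4 = 8 bars.
8 (basic form) + 3 (cadential extension) + 2 (introduction) + 2 (link) = 15.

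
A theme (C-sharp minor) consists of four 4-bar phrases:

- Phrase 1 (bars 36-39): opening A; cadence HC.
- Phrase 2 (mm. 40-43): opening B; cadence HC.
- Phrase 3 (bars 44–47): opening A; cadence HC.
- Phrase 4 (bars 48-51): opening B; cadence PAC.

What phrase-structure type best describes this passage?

parallel double period

Four phrases in two halves: the first half (measures 36–43) ends with a half cadence, the second (mm. 44-51) with a perfect authentic cadence — a large antecedent–consequent pair, i.e. a double period.
Phrase 3 begins with the same material as phrase 1, making it parallel.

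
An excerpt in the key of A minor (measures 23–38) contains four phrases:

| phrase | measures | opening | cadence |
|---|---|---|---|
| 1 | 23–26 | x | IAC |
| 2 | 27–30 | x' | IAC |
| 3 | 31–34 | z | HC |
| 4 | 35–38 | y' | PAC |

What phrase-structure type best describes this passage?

contrasting double period

Four phrases in two halves: the first half (measures 23-30) ends with an imperfect authentic cadence, the second (bars 31–38) with a perfect authentic cadence — a large antecedent–consequent pair, i.e. a double period.
Phrase 3 begins with different material from phrase 1, making it contrasting.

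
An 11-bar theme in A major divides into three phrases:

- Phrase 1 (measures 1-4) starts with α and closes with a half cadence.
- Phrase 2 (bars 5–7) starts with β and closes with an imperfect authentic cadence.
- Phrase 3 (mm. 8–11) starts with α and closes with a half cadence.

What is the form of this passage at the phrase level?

phrase group

The final phrase closes with a half cadence, which is not stronger than the preceding imperfect authentic cadence; the 3 phrases lack an overall antecedent–consequent design and so form a phrase group.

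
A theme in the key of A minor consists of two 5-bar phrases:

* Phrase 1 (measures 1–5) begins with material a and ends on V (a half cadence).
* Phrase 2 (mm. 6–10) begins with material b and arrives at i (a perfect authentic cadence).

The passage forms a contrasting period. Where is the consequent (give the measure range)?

measures 6–10

The antecedent is the phrase ending with the weaker cadence (half cadence, phrase 1) and the consequent the one ending more conclusively (perfect authentic cadence, phrase 2); the consequent is mm. 6–10.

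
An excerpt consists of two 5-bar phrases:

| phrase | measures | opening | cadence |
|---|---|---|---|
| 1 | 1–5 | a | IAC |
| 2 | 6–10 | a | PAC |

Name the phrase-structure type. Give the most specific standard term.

parallel period

Phrase 1 ends with an imperfect authentic cadence (weaker) and phrase 2 with a perfect authentic cadence (stronger): antecedent + consequent = a period.
The two phrases open with the same material (a / a), so the period is parallel.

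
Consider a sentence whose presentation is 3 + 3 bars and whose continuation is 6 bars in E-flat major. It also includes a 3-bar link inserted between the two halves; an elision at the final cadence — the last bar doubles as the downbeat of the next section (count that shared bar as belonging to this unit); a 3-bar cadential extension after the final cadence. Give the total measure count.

18 measures

Basic sentence: 3 + 3 + 6 = 12 bars.
12 (basic form) + 3 (link) + 3 (cadential extension) = 18.
The elision shares a bar with the next section but does not change this unit's count.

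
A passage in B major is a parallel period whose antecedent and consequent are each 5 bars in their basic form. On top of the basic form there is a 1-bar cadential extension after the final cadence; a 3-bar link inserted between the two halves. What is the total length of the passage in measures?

14 measures

Basic parallel period: 5 + 5 = 10 bars.
10 (basic form) + 1 (cadential extension) + 3 (link) = 14.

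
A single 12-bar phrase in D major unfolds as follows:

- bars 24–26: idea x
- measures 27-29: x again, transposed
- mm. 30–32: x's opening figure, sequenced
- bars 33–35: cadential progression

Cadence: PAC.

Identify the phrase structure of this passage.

sentence

Basic idea (measures 24-26) + its repetition (mm. 27–29) form the presentation; fragmentation and cadence (mm. 30–35) form the continuation — the 12-bar whole is a sentence.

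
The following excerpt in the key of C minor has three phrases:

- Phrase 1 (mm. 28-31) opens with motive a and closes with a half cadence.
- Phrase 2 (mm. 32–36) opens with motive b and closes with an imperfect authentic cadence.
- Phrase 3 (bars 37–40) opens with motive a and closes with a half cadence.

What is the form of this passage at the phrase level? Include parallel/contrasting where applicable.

The final phrase closes with a half cadence, which is not stronger than the preceding imperfect authentic cadence; the 3 phrases lack an overall antecedent–consequent design and so form a phrase group.

phrase group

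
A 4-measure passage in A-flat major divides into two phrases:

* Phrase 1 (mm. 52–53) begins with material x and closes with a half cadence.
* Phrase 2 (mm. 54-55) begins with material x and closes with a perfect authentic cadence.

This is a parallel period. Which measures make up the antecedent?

measures 52–53

The phrase ending with the weaker cadence (half cadence) is the antecedent; the one ending more conclusively (perfect authentic cadence) is the consequent. The antecedent is measures 52–53.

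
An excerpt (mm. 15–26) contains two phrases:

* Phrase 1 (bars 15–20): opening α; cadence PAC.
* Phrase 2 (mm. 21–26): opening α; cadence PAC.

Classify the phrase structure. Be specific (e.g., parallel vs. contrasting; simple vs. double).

repeated phrase

Both phrases have the same opening (α) and the same cadence (perfect authentic cadence): the second is a restatement, not a consequent, so this is a repeated phrase rather than a period.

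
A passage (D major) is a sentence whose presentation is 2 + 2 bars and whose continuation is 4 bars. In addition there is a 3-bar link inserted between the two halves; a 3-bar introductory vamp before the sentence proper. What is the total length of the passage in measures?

14 measures

Basic sentence: 2 + 2 + 4 = 8 bars.
8 (basic form) + 3 (link) + 3 (introduction) = 14.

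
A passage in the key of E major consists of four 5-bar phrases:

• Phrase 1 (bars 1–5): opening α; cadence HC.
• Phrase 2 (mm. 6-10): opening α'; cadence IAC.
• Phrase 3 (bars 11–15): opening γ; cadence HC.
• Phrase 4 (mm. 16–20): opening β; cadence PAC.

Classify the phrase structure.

contrasting double period

Four phrases in two halves: the first half (mm. 1-10) ends with an imperfect authentic cadence, the second (measures 11–20) with a perfect authentic cadence — a large antecedent–consequent pair, i.e. a double period.
Phrase 3 begins with different material from phrase 1, making it contrasting.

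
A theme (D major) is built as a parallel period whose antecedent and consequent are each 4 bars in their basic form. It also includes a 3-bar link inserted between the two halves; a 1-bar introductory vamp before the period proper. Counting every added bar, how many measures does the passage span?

Basic parallel period: 4 + 4 = 8 bars.
8 (basic form) + 3 (link) + 1 (introduction) = 12.

12 measures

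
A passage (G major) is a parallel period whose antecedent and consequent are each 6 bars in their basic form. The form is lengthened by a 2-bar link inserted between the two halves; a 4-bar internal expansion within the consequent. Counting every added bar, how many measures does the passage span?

Basic parallel period: 6 + 6 = 12 bars.
12 (basic form) + 2 (link) + 4 (internal expansion) = 18.

18 measures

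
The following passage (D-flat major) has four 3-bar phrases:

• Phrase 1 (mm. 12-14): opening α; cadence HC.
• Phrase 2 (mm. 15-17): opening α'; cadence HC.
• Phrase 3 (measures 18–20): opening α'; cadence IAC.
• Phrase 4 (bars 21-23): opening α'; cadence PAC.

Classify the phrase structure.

Four phrases in two halves: the first half (mm. 12-17) ends with a half cadence, the second (measures 18-23) with a perfect authentic cadence — a large antecedent–consequent pair, i.e. a double period.
Phrase 3 begins with the same material as phrase 1, making it parallel.

parallel double period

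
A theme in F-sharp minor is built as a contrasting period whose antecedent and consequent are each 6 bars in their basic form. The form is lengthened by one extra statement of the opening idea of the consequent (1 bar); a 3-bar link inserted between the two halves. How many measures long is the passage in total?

16 measures

Basic contrasting period: 6 + 6 = 12 bars.
12 (basic form) + 1 (extra statement) + 3 (link) = 16.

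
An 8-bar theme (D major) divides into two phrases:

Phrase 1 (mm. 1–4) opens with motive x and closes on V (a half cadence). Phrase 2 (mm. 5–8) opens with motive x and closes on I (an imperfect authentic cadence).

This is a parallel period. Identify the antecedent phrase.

phrase 1

The phrase ending with the weaker cadence (half cadence) is the antecedent; the one ending more conclusively (imperfect authentic cadence) is the consequent. The antecedent is phrase 1.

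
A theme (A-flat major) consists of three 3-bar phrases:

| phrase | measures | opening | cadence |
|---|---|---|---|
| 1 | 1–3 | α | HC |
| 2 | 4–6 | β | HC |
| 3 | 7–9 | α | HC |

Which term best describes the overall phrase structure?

phrase group

The final phrase closes with a half cadence, which is not stronger than the preceding half cadence; the 3 phrases lack an overall antecedent–consequent design and so form a phrase group.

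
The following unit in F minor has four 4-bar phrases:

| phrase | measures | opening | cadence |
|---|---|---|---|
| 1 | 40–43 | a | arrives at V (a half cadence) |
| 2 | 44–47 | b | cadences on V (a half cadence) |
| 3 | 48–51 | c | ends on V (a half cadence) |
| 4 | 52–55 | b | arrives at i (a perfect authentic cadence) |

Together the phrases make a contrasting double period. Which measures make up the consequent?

measures 48–55

In a double period the first pair of phrases (ending half cadence) is the large antecedent and the second pair (ending perfect authentic cadence) is the large consequent; the consequent is measures 48–55.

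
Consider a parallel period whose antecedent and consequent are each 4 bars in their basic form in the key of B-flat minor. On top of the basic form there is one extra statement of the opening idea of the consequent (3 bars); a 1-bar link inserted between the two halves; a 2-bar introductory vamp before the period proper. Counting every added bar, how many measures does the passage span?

Basic parallel period: 4 + 4 = 8 bars.
8 (basic form) + 3 (extra statement) + 1 (link) + 2 (introduction) = 14.

14 measures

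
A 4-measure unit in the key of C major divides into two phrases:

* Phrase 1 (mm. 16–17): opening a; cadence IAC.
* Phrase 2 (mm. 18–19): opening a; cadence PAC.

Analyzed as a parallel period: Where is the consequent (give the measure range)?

The antecedent is the phrase ending with the weaker cadence (imperfect authentic cadence, phrase 1) and the consequent the one ending more conclusively (perfect authentic cadence, phrase 2); the consequent is bars 18–19.

measures 18–19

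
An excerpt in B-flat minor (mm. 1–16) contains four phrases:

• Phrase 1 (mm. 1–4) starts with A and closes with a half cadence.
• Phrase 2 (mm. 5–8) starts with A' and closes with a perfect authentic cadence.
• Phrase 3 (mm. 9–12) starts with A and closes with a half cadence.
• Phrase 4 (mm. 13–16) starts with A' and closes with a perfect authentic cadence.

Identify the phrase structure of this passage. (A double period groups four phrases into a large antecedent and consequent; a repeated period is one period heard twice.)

The cadence pattern HC–PAC–HC–PAC is weak–strong twice, and phrases 3–4 restate phrases 1–2: a period heard twice, not a double period (which would end weakly at phrase 2).

repeated period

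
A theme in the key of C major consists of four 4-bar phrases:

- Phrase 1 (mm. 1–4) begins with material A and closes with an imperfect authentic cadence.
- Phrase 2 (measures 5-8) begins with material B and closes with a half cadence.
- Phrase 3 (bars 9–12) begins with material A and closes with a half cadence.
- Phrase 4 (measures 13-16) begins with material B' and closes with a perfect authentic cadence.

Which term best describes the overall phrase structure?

parallel double period

Four phrases in two halves: the first half (mm. 1–8) ends with a half cadence, the second (mm. 9–16) with a perfect authentic cadence — a large antecedent–consequent pair, i.e. a double period.
Phrase 3 begins with the same material as phrase 1, making it parallel.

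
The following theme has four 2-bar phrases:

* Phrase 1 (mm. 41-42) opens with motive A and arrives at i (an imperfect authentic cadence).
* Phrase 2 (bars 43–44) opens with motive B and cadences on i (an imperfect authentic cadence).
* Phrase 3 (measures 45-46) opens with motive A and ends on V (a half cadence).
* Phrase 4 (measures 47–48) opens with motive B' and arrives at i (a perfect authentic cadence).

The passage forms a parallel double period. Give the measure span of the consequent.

In a double period the first pair of phrases (ending imperfect authentic cadence) is the large antecedent and the second pair (ending perfect authentic cadence) is the large consequent; the consequent is measures 45–48.

measures 45–48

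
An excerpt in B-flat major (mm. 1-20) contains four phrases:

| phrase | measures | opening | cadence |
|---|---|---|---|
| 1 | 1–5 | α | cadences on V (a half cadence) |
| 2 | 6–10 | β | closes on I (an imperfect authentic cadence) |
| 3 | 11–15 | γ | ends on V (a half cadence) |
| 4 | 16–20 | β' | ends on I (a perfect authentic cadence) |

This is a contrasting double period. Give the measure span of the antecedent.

In a double period the first pair of phrases (ending imperfect authentic cadence) is the large antecedent and the second pair (ending perfect authentic cadence) is the large consequent; the antecedent is measures 1–10.

measures 1–10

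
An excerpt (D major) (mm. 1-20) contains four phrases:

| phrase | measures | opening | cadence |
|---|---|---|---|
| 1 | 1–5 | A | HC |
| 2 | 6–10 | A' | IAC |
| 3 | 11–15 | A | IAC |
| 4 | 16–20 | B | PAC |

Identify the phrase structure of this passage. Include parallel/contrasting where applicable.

Four phrases in two halves: the first half (mm. 1-10) ends with an imperfect authentic cadence, the second (measures 11-20) with a perfect authentic cadence — a large antecedent–consequent pair, i.e. a double period.
Phrase 3 begins with the same material as phrase 1, making it parallel.

parallel double period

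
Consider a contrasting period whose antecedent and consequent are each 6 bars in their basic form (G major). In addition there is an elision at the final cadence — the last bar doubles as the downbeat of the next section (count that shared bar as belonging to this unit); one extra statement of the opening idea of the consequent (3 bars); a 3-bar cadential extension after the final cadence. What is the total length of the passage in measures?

Basic contrasting period: 6 + 6 = 12 bars.
12 (basic form) + 3 (extra statement) + 3 (cadential extension) = 18.
The elision shares a bar with the next section but does not change this unit's count.

18 measures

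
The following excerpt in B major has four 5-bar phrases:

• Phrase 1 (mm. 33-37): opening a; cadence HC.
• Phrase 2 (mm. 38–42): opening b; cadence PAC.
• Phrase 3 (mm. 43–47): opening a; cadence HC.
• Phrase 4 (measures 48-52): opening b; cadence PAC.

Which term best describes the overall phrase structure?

repeated period

The cadence pattern HC–PAC–HC–PAC is weak–strong twice, and phrases 3–4 restate phrases 1–2: a period heard twice, not a double period (which would end weakly at phrase 2).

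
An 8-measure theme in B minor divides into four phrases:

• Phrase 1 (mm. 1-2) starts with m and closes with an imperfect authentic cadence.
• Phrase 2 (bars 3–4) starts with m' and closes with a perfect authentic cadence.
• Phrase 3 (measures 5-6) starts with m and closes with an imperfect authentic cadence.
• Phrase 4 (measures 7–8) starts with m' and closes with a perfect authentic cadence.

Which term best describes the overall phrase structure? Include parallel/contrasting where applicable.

repeated period

The cadence pattern IAC–PAC–IAC–PAC is weak–strong twice, and phrases 3–4 restate phrases 1–2: a period heard twice, not a double period (which would end weakly at phrase 2).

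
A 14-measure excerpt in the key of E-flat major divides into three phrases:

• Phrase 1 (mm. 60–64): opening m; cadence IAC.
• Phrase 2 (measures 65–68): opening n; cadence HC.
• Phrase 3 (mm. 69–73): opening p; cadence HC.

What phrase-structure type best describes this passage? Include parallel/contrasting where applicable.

The final phrase closes with a half cadence, which is not stronger than the preceding half cadence; the 3 phrases lack an overall antecedent–consequent design and so form a phrase group.

phrase group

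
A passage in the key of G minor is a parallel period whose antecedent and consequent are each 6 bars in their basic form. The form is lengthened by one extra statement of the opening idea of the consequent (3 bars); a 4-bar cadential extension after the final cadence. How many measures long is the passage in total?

Basic parallel period: 6 + 6 = 12 bars.
12 (basic form) + 3 (extra statement) + 4 (cadential extension) = 19.

19 measures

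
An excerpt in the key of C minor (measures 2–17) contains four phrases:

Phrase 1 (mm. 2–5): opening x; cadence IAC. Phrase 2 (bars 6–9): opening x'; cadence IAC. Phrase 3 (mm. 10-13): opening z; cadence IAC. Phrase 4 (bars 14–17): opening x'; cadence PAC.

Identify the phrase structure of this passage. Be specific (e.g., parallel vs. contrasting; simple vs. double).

contrasting double period

Four phrases in two halves: the first half (bars 2–9) ends with an imperfect authentic cadence, the second (measures 10-17) with a perfect authentic cadence — a large antecedent–consequent pair, i.e. a double period.
Phrase 3 begins with different material from phrase 1, making it contrasting.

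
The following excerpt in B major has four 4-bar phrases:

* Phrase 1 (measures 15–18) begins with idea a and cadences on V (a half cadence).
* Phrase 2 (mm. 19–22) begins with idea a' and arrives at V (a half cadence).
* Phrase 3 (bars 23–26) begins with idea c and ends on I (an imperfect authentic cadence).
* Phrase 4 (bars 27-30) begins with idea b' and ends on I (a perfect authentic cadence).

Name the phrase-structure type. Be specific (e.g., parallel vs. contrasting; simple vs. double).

Four phrases in two halves: the first half (mm. 15–22) ends with a half cadence, the second (bars 23–30) with a perfect authentic cadence — a large antecedent–consequent pair, i.e. a double period.
Phrase 3 begins with different material from phrase 1, making it contrasting.

contrasting double period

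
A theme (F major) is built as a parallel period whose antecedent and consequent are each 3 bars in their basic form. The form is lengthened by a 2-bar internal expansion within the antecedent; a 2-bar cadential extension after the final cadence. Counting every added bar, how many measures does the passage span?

10 measures

Basic parallel period: 3 + 3 = 6 bars.
6 (basic form) + 2 (internal expansion) + 2 (cadential extension) = 10.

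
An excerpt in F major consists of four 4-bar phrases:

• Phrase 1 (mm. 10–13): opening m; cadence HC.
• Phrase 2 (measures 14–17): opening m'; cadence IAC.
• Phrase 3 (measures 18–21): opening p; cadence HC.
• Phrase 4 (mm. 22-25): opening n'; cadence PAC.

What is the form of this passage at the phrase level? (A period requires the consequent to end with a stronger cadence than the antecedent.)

Four phrases in two halves: the first half (measures 10–17) ends with an imperfect authentic cadence, the second (bars 18–25) with a perfect authentic cadence — a large antecedent–consequent pair, i.e. a double period.
Phrase 3 begins with different material from phrase 1, making it contrasting.

contrasting double period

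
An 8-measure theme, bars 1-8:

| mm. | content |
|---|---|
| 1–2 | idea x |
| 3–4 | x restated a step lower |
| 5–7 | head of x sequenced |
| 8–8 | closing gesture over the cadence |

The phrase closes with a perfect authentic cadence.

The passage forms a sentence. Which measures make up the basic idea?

The presentation of a sentence is the basic idea (bars 1-2) plus its repetition (mm. 3–4); the basic idea is therefore measures 1–2.

measures 1–2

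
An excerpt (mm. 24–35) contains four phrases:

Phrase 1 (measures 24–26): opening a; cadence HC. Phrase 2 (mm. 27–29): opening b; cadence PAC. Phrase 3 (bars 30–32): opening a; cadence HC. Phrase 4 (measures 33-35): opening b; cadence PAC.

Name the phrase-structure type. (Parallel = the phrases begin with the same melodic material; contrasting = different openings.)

repeated period

The cadence pattern HC–PAC–HC–PAC is weak–strong twice, and phrases 3–4 restate phrases 1–2: a period heard twice, not a double period (which would end weakly at phrase 2).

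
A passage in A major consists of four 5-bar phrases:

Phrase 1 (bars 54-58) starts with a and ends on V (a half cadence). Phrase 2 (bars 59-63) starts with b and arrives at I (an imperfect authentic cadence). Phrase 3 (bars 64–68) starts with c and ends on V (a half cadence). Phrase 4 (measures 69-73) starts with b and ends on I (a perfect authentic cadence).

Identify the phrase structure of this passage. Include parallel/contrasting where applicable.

Four phrases in two halves: the first half (mm. 54-63) ends with an imperfect authentic cadence, the second (bars 64–73) with a perfect authentic cadence — a large antecedent–consequent pair, i.e. a double period.
Phrase 3 begins with different material from phrase 1, making it contrasting.

contrasting double period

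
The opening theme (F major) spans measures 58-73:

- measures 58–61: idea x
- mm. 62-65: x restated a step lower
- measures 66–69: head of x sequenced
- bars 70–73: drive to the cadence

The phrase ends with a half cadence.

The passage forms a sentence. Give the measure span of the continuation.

measures 66–73

After the presentation (bars 58–65), the continuation covers the fragmentation through the cadence: bars 66–73.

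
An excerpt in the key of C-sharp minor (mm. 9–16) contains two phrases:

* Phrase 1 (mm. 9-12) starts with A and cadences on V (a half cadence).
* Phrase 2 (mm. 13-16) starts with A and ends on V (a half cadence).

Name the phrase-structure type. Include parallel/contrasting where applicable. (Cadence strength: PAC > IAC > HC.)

Both phrases have the same opening (A) and the same cadence (half cadence): the second is a restatement, not a consequent, so this is a repeated phrase rather than a period.

repeated phrase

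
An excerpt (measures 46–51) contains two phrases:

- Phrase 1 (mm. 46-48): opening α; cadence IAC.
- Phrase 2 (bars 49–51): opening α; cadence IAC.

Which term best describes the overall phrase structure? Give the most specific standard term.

Both phrases have the same opening (α) and the same cadence (imperfect authentic cadence): the second is a restatement, not a consequent, so this is a repeated phrase rather than a period.

repeated phrase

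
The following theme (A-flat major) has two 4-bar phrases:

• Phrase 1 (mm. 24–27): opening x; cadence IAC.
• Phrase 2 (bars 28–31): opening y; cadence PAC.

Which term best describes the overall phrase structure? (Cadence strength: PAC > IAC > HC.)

Phrase 1 ends with an imperfect authentic cadence (weaker) and phrase 2 with a perfect authentic cadence (stronger): antecedent + consequent = a period.
The two phrases open with different material (x / y), so the period is contrasting.

contrasting period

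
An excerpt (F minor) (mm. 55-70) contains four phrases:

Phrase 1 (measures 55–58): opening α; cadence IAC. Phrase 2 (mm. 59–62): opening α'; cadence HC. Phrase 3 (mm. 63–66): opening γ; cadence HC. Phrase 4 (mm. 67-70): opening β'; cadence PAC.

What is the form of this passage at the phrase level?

contrasting double period

Four phrases in two halves: the first half (mm. 55-62) ends with a half cadence, the second (mm. 63–70) with a perfect authentic cadence — a large antecedent–consequent pair, i.e. a double period.
Phrase 3 begins with different material from phrase 1, making it contrasting.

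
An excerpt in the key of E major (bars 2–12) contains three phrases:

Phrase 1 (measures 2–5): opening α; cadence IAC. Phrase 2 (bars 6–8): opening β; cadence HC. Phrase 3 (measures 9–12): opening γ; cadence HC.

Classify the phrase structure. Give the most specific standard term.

The final phrase closes with a half cadence, which is not stronger than the preceding half cadence; the 3 phrases lack an overall antecedent–consequent design and so form a phrase group.

phrase group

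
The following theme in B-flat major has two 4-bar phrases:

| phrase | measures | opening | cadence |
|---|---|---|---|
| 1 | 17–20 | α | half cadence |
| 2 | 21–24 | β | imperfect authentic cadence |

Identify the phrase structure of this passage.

contrasting period

Phrase 1 ends with a half cadence (weaker) and phrase 2 with an imperfect authentic cadence (stronger): antecedent + consequent = a period.
The two phrases open with different material (α / β), so the period is contrasting.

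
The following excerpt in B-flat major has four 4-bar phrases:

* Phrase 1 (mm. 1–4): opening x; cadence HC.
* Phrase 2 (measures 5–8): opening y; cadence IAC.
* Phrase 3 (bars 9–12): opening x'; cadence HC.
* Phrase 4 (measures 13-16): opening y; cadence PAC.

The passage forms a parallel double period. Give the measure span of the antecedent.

In a double period the four phrases pair into a large antecedent (phrases 1–2, ending imperfect authentic cadence) and a large consequent (phrases 3–4, ending perfect authentic cadence). The antecedent spans mm. 1-8.

measures 1–8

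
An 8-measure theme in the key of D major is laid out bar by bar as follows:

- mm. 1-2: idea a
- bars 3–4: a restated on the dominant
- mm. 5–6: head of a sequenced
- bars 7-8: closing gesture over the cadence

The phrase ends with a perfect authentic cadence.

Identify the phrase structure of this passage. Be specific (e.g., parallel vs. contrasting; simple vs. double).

sentence

Basic idea (measures 1–2) + its repetition (bars 3–4) form the presentation; fragmentation and cadence (measures 5–8) form the continuation — the 8-bar whole is a sentence.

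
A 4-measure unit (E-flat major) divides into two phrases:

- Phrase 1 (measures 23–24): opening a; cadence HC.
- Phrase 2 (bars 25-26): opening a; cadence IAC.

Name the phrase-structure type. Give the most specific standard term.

Phrase 1 ends with a half cadence (weaker) and phrase 2 with an imperfect authentic cadence (stronger): antecedent + consequent = a period.
The two phrases open with the same material (a / a), so the period is parallel.

parallel period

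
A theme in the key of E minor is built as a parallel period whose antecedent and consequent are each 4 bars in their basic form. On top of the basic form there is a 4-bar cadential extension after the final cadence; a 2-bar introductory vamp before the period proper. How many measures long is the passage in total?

Basic parallel period: 4 + 4 = 8 bars.
8 (basic form) + 4 (cadential extension) + 2 (introduction) = 14.

14 measures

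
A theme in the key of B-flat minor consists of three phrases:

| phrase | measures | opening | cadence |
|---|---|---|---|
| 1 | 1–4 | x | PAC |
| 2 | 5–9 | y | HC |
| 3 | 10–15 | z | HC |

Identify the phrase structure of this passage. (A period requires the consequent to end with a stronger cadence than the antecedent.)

The final phrase closes with a half cadence, which is not stronger than the preceding half cadence; the 3 phrases lack an overall antecedent–consequent design and so form a phrase group.

phrase group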